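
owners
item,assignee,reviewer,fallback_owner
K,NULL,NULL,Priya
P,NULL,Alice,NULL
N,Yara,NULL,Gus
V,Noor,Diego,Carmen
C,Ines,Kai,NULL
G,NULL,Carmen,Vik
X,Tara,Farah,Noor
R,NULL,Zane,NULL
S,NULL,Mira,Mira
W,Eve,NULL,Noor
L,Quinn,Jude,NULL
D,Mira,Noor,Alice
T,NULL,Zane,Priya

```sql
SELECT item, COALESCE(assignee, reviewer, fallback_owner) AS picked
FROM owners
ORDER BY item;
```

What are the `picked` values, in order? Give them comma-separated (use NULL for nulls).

Ines, Mira, Carmen, Priya, Quinn, Yara, Alice, Zane, Mira, Zane, Noor, Eve, Tara

item=C: assignee=Ines → Ines
item=D: assignee=Mira → Mira
item=G: assignee=NULL, reviewer=Carmen → Carmen
item=K: assignee=NULL, reviewer=NULL, fallback_owner=Priya → Priya
item=L: assignee=Quinn → Quinn
item=N: assignee=Yara → Yara
item=P: assignee=NULL, reviewer=Alice → Alice
item=R: assignee=NULL, reviewer=Zane → Zane
item=S: assignee=NULL, reviewer=Mira → Mira
item=T: assignee=NULL, reviewer=Zane → Zane
item=V: assignee=Noor → Noor
item=W: assignee=Eve → Eve
item=X: assignee=Tara → Tara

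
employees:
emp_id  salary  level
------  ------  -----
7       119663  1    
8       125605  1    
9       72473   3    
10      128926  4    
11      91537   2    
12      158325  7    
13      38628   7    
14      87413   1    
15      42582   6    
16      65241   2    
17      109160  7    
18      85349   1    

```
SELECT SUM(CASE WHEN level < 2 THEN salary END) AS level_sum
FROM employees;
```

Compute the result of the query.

emp_id=7: ✓ → 119663
emp_id=8: ✓ → 125605
emp_id=9: ✗
emp_id=10: ✗
emp_id=11: ✗
emp_id=12: ✗
emp_id=13: ✗
emp_id=14: ✓ → 87413
emp_id=15: ✗
emp_id=16: ✗
emp_id=17: ✗
emp_id=18: ✓ → 85349
level_sum = 119663 + 125605 + 87413 + 85349 = 418030

418030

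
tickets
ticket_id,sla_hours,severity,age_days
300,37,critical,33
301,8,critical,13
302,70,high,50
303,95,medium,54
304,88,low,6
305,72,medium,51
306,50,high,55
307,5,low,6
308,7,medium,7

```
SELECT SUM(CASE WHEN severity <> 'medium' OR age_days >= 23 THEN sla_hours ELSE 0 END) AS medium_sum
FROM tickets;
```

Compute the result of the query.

425

ticket_id=300: ✓ → 37
ticket_id=301: ✓ → 8
ticket_id=302: ✓ → 70
ticket_id=303: ✓ → 95
ticket_id=304: ✓ → 88
ticket_id=305: ✓ → 72
ticket_id=306: ✓ → 50
ticket_id=307: ✓ → 5
ticket_id=308: ✗
medium_sum = 37 + 8 + 70 + 95 + 88 + 72 + 50 + 5 = 425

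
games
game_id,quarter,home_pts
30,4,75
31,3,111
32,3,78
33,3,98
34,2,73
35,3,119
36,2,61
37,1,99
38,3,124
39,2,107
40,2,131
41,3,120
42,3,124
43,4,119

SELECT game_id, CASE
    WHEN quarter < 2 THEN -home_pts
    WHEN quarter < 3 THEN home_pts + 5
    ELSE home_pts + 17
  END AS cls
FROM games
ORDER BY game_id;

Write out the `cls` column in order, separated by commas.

92, 128, 95, 115, 78, 136, 66, -99, 141, 112, 136, 137, 141, 136

game_id=30: ELSE → 92
game_id=31: ELSE → 128
game_id=32: ELSE → 95
game_id=33: ELSE → 115
game_id=34: quarter < 3 → 78
game_id=35: ELSE → 136
game_id=36: quarter < 3 → 66
game_id=37: quarter < 2 → -99
game_id=38: ELSE → 141
game_id=39: quarter < 3 → 112
game_id=40: quarter < 3 → 136
game_id=41: ELSE → 137
game_id=42: ELSE → 141
game_id=43: ELSE → 136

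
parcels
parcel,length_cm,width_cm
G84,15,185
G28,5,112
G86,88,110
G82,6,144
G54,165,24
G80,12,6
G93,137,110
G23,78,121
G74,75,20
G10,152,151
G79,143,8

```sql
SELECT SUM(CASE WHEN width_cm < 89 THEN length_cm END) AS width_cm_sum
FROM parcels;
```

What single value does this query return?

parcel=G84: ✗
parcel=G28: ✗
parcel=G86: ✗
parcel=G82: ✗
parcel=G54: ✓ → 165
parcel=G80: ✓ → 12
parcel=G93: ✗
parcel=G23: ✗
parcel=G74: ✓ → 75
parcel=G10: ✗
parcel=G79: ✓ → 143
width_cm_sum = 165 + 12 + 75 + 143 = 395

395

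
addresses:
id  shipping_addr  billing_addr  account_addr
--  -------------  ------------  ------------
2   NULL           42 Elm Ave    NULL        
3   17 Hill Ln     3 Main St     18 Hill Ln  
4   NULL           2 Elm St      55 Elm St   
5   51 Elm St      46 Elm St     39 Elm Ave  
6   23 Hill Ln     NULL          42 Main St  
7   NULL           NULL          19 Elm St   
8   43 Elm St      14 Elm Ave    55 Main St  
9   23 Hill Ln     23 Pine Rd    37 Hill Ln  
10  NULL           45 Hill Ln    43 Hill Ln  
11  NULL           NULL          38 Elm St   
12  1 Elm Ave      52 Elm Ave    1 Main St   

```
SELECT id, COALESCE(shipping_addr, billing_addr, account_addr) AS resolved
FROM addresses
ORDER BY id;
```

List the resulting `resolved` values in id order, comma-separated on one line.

id=2: shipping_addr=NULL, billing_addr=42 Elm Ave → 42 Elm Ave
id=3: shipping_addr=17 Hill Ln → 17 Hill Ln
id=4: shipping_addr=NULL, billing_addr=2 Elm St → 2 Elm St
id=5: shipping_addr=51 Elm St → 51 Elm St
id=6: shipping_addr=23 Hill Ln → 23 Hill Ln
id=7: shipping_addr=NULL, billing_addr=NULL, account_addr=19 Elm St → 19 Elm St
id=8: shipping_addr=43 Elm St → 43 Elm St
id=9: shipping_addr=23 Hill Ln → 23 Hill Ln
id=10: shipping_addr=NULL, billing_addr=45 Hill Ln → 45 Hill Ln
id=11: shipping_addr=NULL, billing_addr=NULL, account_addr=38 Elm St → 38 Elm St
id=12: shipping_addr=1 Elm Ave → 1 Elm Ave

42 Elm Ave, 17 Hill Ln, 2 Elm St, 51 Elm St, 23 Hill Ln, 19 Elm St, 43 Elm St, 23 Hill Ln, 45 Hill Ln, 38 Elm St, 1 Elm Ave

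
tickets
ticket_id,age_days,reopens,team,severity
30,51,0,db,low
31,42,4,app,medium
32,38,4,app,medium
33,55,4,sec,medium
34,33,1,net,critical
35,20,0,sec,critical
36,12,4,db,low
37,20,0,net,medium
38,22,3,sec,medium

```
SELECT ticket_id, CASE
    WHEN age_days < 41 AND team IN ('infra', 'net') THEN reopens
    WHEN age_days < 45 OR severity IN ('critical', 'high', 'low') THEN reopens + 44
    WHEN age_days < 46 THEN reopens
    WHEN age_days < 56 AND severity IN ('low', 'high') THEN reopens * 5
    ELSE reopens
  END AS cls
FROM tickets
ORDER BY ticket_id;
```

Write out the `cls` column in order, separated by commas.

ticket_id=30: age_days < 45 OR severity IN ('critical', 'high', 'low') → 44
ticket_id=31: age_days < 45 OR severity IN ('critical', 'high', 'low') → 48
ticket_id=32: age_days < 45 OR severity IN ('critical', 'high', 'low') → 48
ticket_id=33: ELSE → 4
ticket_id=34: age_days < 41 AND team IN ('infra', 'net') → 1
ticket_id=35: age_days < 45 OR severity IN ('critical', 'high', 'low') → 44
ticket_id=36: age_days < 45 OR severity IN ('critical', 'high', 'low') → 48
ticket_id=37: age_days < 41 AND team IN ('infra', 'net') → 0
ticket_id=38: age_days < 45 OR severity IN ('critical', 'high', 'low') → 47

44, 48, 48, 4, 1, 44, 48, 0, 47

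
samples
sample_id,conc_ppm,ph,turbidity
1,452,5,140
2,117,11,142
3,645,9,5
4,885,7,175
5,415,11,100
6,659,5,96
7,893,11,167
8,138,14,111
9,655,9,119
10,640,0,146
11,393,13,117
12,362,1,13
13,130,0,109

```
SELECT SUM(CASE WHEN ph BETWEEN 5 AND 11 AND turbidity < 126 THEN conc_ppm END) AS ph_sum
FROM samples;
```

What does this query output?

2374

sample_id=1: ✗
sample_id=2: ✗
sample_id=3: ✓ → 645
sample_id=4: ✗
sample_id=5: ✓ → 415
sample_id=6: ✓ → 659
sample_id=7: ✗
sample_id=8: ✗
sample_id=9: ✓ → 655
sample_id=10: ✗
sample_id=11: ✗
sample_id=12: ✗
sample_id=13: ✗
ph_sum = 645 + 415 + 659 + 655 = 2374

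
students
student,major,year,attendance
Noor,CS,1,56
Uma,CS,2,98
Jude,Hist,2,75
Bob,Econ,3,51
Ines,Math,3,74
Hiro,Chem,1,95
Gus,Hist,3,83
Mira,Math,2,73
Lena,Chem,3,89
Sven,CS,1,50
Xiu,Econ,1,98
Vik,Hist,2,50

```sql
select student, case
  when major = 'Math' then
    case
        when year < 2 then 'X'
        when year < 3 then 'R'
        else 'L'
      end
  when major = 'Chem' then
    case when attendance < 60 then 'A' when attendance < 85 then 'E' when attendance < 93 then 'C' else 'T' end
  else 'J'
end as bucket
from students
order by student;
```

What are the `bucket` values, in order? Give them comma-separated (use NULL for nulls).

student=Bob: major='Econ' → outer ELSE → J
student=Gus: major='Hist' → outer ELSE → J
student=Hiro: major='Chem' → inner[ELSE] → T
student=Ines: major='Math' → inner[ELSE] → L
student=Jude: major='Hist' → outer ELSE → J
student=Lena: major='Chem' → inner[attendance < 93] → C
student=Mira: major='Math' → inner[year < 3] → R
student=Noor: major='CS' → outer ELSE → J
student=Sven: major='CS' → outer ELSE → J
student=Uma: major='CS' → outer ELSE → J
student=Vik: major='Hist' → outer ELSE → J
student=Xiu: major='Econ' → outer ELSE → J

J, J, T, L, J, C, R, J, J, J, J, J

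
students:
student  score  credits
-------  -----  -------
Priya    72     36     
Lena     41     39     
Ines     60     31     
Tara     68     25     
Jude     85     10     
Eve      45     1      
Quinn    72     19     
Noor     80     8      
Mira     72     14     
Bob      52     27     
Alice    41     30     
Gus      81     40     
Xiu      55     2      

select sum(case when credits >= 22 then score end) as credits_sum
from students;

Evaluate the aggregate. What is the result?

415

student=Priya: ✓ → 72
student=Lena: ✓ → 41
student=Ines: ✓ → 60
student=Tara: ✓ → 68
student=Jude: ✗
student=Eve: ✗
student=Quinn: ✗
student=Noor: ✗
student=Mira: ✗
student=Bob: ✓ → 52
student=Alice: ✓ → 41
student=Gus: ✓ → 81
student=Xiu: ✗
credits_sum = 72 + 41 + 60 + 68 + 52 + 41 + 81 = 415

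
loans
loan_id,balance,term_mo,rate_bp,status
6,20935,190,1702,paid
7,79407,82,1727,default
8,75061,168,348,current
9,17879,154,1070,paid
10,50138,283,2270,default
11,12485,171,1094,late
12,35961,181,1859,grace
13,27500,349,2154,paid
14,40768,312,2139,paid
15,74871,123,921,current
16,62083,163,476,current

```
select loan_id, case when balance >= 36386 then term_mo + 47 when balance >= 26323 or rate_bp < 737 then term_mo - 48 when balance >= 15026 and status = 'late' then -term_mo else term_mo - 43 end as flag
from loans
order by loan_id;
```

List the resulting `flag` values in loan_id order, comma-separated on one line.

147, 129, 215, 111, 330, 128, 133, 301, 359, 170, 210

loan_id=6: ELSE → 147
loan_id=7: balance >= 36386 → 129
loan_id=8: balance >= 36386 → 215
loan_id=9: ELSE → 111
loan_id=10: balance >= 36386 → 330
loan_id=11: ELSE → 128
loan_id=12: balance >= 26323 or rate_bp < 737 → 133
loan_id=13: balance >= 26323 or rate_bp < 737 → 301
loan_id=14: balance >= 36386 → 359
loan_id=15: balance >= 36386 → 170
loan_id=16: balance >= 36386 → 210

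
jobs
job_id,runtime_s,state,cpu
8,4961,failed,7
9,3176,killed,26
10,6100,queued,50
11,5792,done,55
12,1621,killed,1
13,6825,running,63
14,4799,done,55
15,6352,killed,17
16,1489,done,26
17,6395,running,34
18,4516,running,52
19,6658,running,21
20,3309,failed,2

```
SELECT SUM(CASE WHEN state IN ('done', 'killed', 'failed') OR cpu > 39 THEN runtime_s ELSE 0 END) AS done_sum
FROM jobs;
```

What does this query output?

48940

job_id=8: ✓ → 4961
job_id=9: ✓ → 3176
job_id=10: ✓ → 6100
job_id=11: ✓ → 5792
job_id=12: ✓ → 1621
job_id=13: ✓ → 6825
job_id=14: ✓ → 4799
job_id=15: ✓ → 6352
job_id=16: ✓ → 1489
job_id=17: ✗
job_id=18: ✓ → 4516
job_id=19: ✗
job_id=20: ✓ → 3309
done_sum = 4961 + 3176 + 6100 + 5792 + 1621 + 6825 + 4799 + 6352 + 1489 + 4516 + 3309 = 48940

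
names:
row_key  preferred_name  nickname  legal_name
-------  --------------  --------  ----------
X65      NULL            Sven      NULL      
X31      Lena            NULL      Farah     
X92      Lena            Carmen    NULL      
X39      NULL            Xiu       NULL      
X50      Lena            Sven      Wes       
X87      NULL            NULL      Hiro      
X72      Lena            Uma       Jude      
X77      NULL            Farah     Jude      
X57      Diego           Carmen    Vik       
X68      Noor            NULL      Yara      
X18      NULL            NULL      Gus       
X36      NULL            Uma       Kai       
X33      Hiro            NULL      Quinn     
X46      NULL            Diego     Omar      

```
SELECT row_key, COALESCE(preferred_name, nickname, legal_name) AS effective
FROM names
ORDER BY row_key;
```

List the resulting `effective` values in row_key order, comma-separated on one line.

Gus, Lena, Hiro, Uma, Xiu, Diego, Lena, Diego, Sven, Noor, Lena, Farah, Hiro, Lena

row_key=X18: preferred_name=NULL, nickname=NULL, legal_name=Gus → Gus
row_key=X31: preferred_name=Lena → Lena
row_key=X33: preferred_name=Hiro → Hiro
row_key=X36: preferred_name=NULL, nickname=Uma → Uma
row_key=X39: preferred_name=NULL, nickname=Xiu → Xiu
row_key=X46: preferred_name=NULL, nickname=Diego → Diego
row_key=X50: preferred_name=Lena → Lena
row_key=X57: preferred_name=Diego → Diego
row_key=X65: preferred_name=NULL, nickname=Sven → Sven
row_key=X68: preferred_name=Noor → Noor
row_key=X72: preferred_name=Lena → Lena
row_key=X77: preferred_name=NULL, nickname=Farah → Farah
row_key=X87: preferred_name=NULL, nickname=NULL, legal_name=Hiro → Hiro
row_key=X92: preferred_name=Lena → Lena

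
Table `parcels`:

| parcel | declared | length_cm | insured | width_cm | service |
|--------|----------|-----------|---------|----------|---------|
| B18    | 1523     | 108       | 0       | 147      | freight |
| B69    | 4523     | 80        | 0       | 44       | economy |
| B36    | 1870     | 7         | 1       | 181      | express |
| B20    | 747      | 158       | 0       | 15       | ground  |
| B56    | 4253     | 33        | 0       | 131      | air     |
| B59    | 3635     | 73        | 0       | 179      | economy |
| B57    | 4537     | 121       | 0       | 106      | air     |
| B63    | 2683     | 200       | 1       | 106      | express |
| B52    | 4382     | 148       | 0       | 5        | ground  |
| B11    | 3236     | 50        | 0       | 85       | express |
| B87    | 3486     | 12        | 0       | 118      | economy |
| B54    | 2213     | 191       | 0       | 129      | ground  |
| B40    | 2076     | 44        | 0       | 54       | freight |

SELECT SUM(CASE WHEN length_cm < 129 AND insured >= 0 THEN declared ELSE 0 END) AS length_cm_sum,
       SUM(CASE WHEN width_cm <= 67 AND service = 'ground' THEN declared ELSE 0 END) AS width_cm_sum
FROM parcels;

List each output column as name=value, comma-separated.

[length_cm_sum: length_cm < 129 AND insured >= 0]
parcel=B18: ✓ → 1523
parcel=B69: ✓ → 4523
parcel=B36: ✓ → 1870
parcel=B20: ✗
parcel=B56: ✓ → 4253
parcel=B59: ✓ → 3635
parcel=B57: ✓ → 4537
parcel=B63: ✗
parcel=B52: ✗
parcel=B11: ✓ → 3236
parcel=B87: ✓ → 3486
parcel=B54: ✗
parcel=B40: ✓ → 2076
length_cm_sum = 1523 + 4523 + 1870 + 4253 + 3635 + 4537 + 3236 + 3486 + 2076 = 29139
—
[width_cm_sum: width_cm <= 67 AND service = 'ground']
parcel=B18: ✗
parcel=B69: ✗
parcel=B36: ✗
parcel=B20: ✓ → 747
parcel=B56: ✗
parcel=B59: ✗
parcel=B57: ✗
parcel=B63: ✗
parcel=B52: ✓ → 4382
parcel=B11: ✗
parcel=B87: ✗
parcel=B54: ✗
parcel=B40: ✗
width_cm_sum = 747 + 4382 = 5129

length_cm_sum=29139, width_cm_sum=5129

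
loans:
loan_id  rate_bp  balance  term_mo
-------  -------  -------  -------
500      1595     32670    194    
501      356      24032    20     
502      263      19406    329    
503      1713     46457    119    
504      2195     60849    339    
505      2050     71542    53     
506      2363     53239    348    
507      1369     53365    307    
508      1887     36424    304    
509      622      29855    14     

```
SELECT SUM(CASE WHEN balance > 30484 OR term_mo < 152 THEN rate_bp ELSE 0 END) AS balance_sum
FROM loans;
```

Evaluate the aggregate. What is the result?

14150

loan_id=500: ✓ → 1595
loan_id=501: ✓ → 356
loan_id=502: ✗
loan_id=503: ✓ → 1713
loan_id=504: ✓ → 2195
loan_id=505: ✓ → 2050
loan_id=506: ✓ → 2363
loan_id=507: ✓ → 1369
loan_id=508: ✓ → 1887
loan_id=509: ✓ → 622
balance_sum = 1595 + 356 + 1713 + 2195 + 2050 + 2363 + 1369 + 1887 + 622 = 14150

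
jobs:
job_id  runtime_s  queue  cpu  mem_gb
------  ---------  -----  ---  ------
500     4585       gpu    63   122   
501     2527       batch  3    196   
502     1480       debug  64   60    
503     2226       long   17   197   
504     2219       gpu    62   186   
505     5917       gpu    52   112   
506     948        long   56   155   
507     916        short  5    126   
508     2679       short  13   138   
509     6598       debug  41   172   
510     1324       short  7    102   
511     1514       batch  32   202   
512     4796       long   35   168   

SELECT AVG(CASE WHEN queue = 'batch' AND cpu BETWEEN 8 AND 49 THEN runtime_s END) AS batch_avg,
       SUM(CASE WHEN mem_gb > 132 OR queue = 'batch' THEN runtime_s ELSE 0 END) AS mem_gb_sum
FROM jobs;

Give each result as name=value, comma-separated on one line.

[batch_avg: queue = 'batch' AND cpu BETWEEN 8 AND 49]
job_id=500: ✗
job_id=501: ✗
job_id=502: ✗
job_id=503: ✗
job_id=504: ✗
job_id=505: ✗
job_id=506: ✗
job_id=507: ✗
job_id=508: ✗
job_id=509: ✗
job_id=510: ✗
job_id=511: ✓ → 1514
job_id=512: ✗
batch_avg = 1514
—
[mem_gb_sum: mem_gb > 132 OR queue = 'batch']
job_id=500: ✗
job_id=501: ✓ → 2527
job_id=502: ✗
job_id=503: ✓ → 2226
job_id=504: ✓ → 2219
job_id=505: ✗
job_id=506: ✓ → 948
job_id=507: ✗
job_id=508: ✓ → 2679
job_id=509: ✓ → 6598
job_id=510: ✗
job_id=511: ✓ → 1514
job_id=512: ✓ → 4796
mem_gb_sum = 2527 + 2226 + 2219 + 948 + 2679 + 6598 + 1514 + 4796 = 23507

batch_avg=1514, mem_gb_sum=23507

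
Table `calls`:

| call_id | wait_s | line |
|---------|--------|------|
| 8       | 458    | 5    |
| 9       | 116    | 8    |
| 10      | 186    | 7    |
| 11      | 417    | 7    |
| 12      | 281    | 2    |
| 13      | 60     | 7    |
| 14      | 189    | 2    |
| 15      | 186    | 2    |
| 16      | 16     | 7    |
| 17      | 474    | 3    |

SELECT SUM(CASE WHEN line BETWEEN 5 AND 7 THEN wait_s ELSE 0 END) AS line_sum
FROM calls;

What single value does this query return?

1137

call_id=8: ✓ → 458
call_id=9: ✗
call_id=10: ✓ → 186
call_id=11: ✓ → 417
call_id=12: ✗
call_id=13: ✓ → 60
call_id=14: ✗
call_id=15: ✗
call_id=16: ✓ → 16
call_id=17: ✗
line_sum = 458 + 186 + 417 + 60 + 16 = 1137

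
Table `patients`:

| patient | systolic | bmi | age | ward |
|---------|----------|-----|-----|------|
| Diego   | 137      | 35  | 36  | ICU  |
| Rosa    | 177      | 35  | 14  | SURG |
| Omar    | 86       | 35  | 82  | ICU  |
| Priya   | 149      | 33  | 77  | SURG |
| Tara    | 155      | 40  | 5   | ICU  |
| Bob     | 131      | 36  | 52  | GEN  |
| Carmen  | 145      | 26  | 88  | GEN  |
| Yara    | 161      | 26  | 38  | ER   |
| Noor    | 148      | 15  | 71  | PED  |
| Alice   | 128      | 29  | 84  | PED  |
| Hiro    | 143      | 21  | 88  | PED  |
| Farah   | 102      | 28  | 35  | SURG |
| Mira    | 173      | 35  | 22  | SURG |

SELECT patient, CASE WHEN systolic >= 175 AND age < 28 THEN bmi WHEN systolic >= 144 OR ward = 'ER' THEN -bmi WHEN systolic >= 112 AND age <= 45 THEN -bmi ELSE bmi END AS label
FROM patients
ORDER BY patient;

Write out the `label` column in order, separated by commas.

29, 36, -26, -35, 28, 21, -35, -15, 35, -33, 35, -40, -26

patient=Alice: ELSE → 29
patient=Bob: ELSE → 36
patient=Carmen: systolic >= 144 OR ward = 'ER' → -26
patient=Diego: systolic >= 112 AND age <= 45 → -35
patient=Farah: ELSE → 28
patient=Hiro: ELSE → 21
patient=Mira: systolic >= 144 OR ward = 'ER' → -35
patient=Noor: systolic >= 144 OR ward = 'ER' → -15
patient=Omar: ELSE → 35
patient=Priya: systolic >= 144 OR ward = 'ER' → -33
patient=Rosa: systolic >= 175 AND age < 28 → 35
patient=Tara: systolic >= 144 OR ward = 'ER' → -40
patient=Yara: systolic >= 144 OR ward = 'ER' → -26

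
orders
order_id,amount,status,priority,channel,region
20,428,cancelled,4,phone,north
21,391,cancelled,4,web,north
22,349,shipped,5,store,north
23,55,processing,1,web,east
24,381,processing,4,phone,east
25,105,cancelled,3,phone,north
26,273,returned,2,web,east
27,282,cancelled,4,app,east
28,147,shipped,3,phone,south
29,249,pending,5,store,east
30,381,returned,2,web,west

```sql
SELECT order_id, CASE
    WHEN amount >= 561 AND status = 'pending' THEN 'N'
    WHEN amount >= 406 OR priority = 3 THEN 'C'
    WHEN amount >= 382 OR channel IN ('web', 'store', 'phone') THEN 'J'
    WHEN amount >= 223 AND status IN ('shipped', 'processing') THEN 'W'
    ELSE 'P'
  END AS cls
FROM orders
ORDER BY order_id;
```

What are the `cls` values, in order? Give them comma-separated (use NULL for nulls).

C, J, J, J, J, C, J, P, C, J, J

order_id=20: amount >= 406 OR priority = 3 → C
order_id=21: amount >= 382 OR channel IN ('web', 'store', 'phone') → J
order_id=22: amount >= 382 OR channel IN ('web', 'store', 'phone') → J
order_id=23: amount >= 382 OR channel IN ('web', 'store', 'phone') → J
order_id=24: amount >= 382 OR channel IN ('web', 'store', 'phone') → J
order_id=25: amount >= 406 OR priority = 3 → C
order_id=26: amount >= 382 OR channel IN ('web', 'store', 'phone') → J
order_id=27: ELSE → P
order_id=28: amount >= 406 OR priority = 3 → C
order_id=29: amount >= 382 OR channel IN ('web', 'store', 'phone') → J
order_id=30: amount >= 382 OR channel IN ('web', 'store', 'phone') → J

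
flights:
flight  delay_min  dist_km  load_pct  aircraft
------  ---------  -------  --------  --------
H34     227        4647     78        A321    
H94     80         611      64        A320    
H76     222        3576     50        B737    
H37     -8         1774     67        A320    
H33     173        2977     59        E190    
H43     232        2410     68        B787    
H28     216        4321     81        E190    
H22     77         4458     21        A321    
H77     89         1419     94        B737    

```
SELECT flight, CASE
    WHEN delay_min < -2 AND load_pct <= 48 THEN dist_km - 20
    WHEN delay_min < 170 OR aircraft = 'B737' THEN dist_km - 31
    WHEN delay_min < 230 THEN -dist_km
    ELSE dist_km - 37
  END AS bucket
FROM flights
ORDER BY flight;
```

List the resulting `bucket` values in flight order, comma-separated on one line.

flight=H22: delay_min < 170 OR aircraft = 'B737' → 4427
flight=H28: delay_min < 230 → -4321
flight=H33: delay_min < 230 → -2977
flight=H34: delay_min < 230 → -4647
flight=H37: delay_min < 170 OR aircraft = 'B737' → 1743
flight=H43: ELSE → 2373
flight=H76: delay_min < 170 OR aircraft = 'B737' → 3545
flight=H77: delay_min < 170 OR aircraft = 'B737' → 1388
flight=H94: delay_min < 170 OR aircraft = 'B737' → 580

4427, -4321, -2977, -4647, 1743, 2373, 3545, 1388, 580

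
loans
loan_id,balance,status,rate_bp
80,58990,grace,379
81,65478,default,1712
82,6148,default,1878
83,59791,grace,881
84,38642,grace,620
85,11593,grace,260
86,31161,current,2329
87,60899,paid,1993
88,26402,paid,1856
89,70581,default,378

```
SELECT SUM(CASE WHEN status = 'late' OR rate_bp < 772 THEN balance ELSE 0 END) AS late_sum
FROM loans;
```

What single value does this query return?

179806

loan_id=80: ✓ → 58990
loan_id=81: ✗
loan_id=82: ✗
loan_id=83: ✗
loan_id=84: ✓ → 38642
loan_id=85: ✓ → 11593
loan_id=86: ✗
loan_id=87: ✗
loan_id=88: ✗
loan_id=89: ✓ → 70581
late_sum = 58990 + 38642 + 11593 + 70581 = 179806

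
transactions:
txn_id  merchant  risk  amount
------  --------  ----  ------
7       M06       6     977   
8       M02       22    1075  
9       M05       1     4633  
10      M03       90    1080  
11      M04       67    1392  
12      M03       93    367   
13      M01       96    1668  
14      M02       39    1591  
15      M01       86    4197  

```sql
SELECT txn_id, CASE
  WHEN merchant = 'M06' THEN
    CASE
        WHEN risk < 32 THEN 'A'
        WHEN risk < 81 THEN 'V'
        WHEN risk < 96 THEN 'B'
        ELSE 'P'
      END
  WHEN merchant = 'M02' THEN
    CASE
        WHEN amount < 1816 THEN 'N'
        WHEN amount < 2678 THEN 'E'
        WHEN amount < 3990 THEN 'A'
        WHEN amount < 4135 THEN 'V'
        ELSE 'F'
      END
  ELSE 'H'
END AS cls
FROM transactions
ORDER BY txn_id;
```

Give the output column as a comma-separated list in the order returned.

txn_id=7: merchant='M06' → inner[risk < 32] → A
txn_id=8: merchant='M02' → inner[amount < 1816] → N
txn_id=9: merchant='M05' → outer ELSE → H
txn_id=10: merchant='M03' → outer ELSE → H
txn_id=11: merchant='M04' → outer ELSE → H
txn_id=12: merchant='M03' → outer ELSE → H
txn_id=13: merchant='M01' → outer ELSE → H
txn_id=14: merchant='M02' → inner[amount < 1816] → N
txn_id=15: merchant='M01' → outer ELSE → H

A, N, H, H, H, H, H, N, H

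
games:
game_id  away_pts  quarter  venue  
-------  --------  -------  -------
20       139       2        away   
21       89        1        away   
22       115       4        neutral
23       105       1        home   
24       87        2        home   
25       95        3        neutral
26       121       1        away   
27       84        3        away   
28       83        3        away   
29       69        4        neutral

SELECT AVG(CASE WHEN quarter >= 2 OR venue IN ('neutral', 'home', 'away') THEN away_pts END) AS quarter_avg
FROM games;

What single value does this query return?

98.7

game_id=20: ✓ → 139
game_id=21: ✓ → 89
game_id=22: ✓ → 115
game_id=23: ✓ → 105
game_id=24: ✓ → 87
game_id=25: ✓ → 95
game_id=26: ✓ → 121
game_id=27: ✓ → 84
game_id=28: ✓ → 83
game_id=29: ✓ → 69
quarter_avg = (139 + 89 + 115 + 105 + 87 + 95 + 121 + 84 + 83 + 69) / 10 = 98.7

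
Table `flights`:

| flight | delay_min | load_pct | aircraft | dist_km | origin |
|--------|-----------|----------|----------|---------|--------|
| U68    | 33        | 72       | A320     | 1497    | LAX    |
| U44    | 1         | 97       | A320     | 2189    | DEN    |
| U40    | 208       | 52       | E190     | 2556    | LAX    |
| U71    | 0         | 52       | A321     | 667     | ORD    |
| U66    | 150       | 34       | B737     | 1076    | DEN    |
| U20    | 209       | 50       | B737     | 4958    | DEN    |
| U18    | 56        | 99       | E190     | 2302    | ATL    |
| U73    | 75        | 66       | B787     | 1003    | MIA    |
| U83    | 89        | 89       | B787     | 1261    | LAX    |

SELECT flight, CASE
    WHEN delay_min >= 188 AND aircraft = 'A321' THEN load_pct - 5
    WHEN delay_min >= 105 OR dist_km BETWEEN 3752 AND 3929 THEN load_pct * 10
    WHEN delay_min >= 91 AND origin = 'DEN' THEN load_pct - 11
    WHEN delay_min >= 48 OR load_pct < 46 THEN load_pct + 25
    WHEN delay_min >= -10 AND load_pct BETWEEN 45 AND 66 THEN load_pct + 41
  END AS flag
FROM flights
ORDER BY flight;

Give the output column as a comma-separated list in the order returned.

flight=U18: delay_min >= 48 OR load_pct < 46 → 124
flight=U20: delay_min >= 105 OR dist_km BETWEEN 3752 AND 3929 → 500
flight=U40: delay_min >= 105 OR dist_km BETWEEN 3752 AND 3929 → 520
flight=U44: (no match → NULL) → NULL
flight=U66: delay_min >= 105 OR dist_km BETWEEN 3752 AND 3929 → 340
flight=U68: (no match → NULL) → NULL
flight=U71: delay_min >= -10 AND load_pct BETWEEN 45 AND 66 → 93
flight=U73: delay_min >= 48 OR load_pct < 46 → 91
flight=U83: delay_min >= 48 OR load_pct < 46 → 114

124, 500, 520, NULL, 340, NULL, 93, 91, 114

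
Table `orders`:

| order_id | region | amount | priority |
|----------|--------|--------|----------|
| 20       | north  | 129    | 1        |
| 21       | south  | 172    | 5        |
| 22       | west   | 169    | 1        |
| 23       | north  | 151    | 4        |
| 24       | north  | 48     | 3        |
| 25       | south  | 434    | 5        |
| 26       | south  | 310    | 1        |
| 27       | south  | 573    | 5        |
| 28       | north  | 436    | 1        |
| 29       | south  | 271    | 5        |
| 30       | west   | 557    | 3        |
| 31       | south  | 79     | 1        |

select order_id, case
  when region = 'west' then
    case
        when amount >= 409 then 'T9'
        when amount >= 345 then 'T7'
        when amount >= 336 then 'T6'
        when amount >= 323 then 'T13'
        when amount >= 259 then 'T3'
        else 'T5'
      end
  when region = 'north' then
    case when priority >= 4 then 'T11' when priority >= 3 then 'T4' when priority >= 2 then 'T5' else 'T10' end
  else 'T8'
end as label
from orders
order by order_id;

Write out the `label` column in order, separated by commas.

order_id=20: region='north' → inner[ELSE] → T10
order_id=21: region='south' → outer ELSE → T8
order_id=22: region='west' → inner[ELSE] → T5
order_id=23: region='north' → inner[priority >= 4] → T11
order_id=24: region='north' → inner[priority >= 3] → T4
order_id=25: region='south' → outer ELSE → T8
order_id=26: region='south' → outer ELSE → T8
order_id=27: region='south' → outer ELSE → T8
order_id=28: region='north' → inner[ELSE] → T10
order_id=29: region='south' → outer ELSE → T8
order_id=30: region='west' → inner[amount >= 409] → T9
order_id=31: region='south' → outer ELSE → T8

T10, T8, T5, T11, T4, T8, T8, T8, T10, T8, T9, T8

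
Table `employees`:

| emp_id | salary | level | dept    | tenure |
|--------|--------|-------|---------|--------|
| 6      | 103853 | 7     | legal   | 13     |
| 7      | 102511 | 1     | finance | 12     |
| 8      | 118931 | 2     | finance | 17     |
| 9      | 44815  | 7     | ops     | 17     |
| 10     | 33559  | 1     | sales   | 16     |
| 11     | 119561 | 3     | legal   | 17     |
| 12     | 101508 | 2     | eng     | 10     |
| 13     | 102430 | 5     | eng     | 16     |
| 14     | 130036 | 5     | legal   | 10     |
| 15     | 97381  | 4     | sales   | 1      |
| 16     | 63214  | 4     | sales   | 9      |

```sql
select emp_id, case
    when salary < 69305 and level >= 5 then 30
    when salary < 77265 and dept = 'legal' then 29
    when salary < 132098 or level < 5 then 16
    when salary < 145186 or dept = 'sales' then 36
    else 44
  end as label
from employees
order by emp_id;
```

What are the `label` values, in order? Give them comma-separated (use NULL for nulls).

16, 16, 16, 30, 16, 16, 16, 16, 16, 16, 16

emp_id=6: salary < 132098 or level < 5 → 16
emp_id=7: salary < 132098 or level < 5 → 16
emp_id=8: salary < 132098 or level < 5 → 16
emp_id=9: salary < 69305 and level >= 5 → 30
emp_id=10: salary < 132098 or level < 5 → 16
emp_id=11: salary < 132098 or level < 5 → 16
emp_id=12: salary < 132098 or level < 5 → 16
emp_id=13: salary < 132098 or level < 5 → 16
emp_id=14: salary < 132098 or level < 5 → 16
emp_id=15: salary < 132098 or level < 5 → 16
emp_id=16: salary < 132098 or level < 5 → 16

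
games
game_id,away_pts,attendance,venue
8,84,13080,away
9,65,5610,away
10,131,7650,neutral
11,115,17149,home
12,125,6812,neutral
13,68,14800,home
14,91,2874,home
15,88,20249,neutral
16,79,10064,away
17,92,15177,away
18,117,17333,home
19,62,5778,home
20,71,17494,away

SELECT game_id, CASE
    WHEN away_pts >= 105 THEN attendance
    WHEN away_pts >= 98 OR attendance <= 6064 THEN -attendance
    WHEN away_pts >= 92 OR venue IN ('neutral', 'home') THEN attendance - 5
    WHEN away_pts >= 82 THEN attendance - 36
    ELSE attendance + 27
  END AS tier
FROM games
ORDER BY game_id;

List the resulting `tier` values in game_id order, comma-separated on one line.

game_id=8: away_pts >= 82 → 13044
game_id=9: away_pts >= 98 OR attendance <= 6064 → -5610
game_id=10: away_pts >= 105 → 7650
game_id=11: away_pts >= 105 → 17149
game_id=12: away_pts >= 105 → 6812
game_id=13: away_pts >= 92 OR venue IN ('neutral', 'home') → 14795
game_id=14: away_pts >= 98 OR attendance <= 6064 → -2874
game_id=15: away_pts >= 92 OR venue IN ('neutral', 'home') → 20244
game_id=16: ELSE → 10091
game_id=17: away_pts >= 92 OR venue IN ('neutral', 'home') → 15172
game_id=18: away_pts >= 105 → 17333
game_id=19: away_pts >= 98 OR attendance <= 6064 → -5778
game_id=20: ELSE → 17521

13044, -5610, 7650, 17149, 6812, 14795, -2874, 20244, 10091, 15172, 17333, -5778, 17521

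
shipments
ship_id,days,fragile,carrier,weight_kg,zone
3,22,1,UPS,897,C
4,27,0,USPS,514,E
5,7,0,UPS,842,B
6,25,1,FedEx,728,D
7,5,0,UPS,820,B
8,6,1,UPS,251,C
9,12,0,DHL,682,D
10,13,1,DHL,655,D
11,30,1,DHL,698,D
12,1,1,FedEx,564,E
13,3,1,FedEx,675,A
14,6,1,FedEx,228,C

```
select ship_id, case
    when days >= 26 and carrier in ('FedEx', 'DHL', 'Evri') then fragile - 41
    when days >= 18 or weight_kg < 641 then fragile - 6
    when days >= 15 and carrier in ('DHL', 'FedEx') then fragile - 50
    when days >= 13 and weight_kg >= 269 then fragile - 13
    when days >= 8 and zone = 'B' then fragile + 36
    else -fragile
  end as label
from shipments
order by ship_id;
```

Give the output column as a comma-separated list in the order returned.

-5, -6, 0, -5, 0, -5, 0, -12, -40, -5, -1, -5

ship_id=3: days >= 18 or weight_kg < 641 → -5
ship_id=4: days >= 18 or weight_kg < 641 → -6
ship_id=5: ELSE → 0
ship_id=6: days >= 18 or weight_kg < 641 → -5
ship_id=7: ELSE → 0
ship_id=8: days >= 18 or weight_kg < 641 → -5
ship_id=9: ELSE → 0
ship_id=10: days >= 13 and weight_kg >= 269 → -12
ship_id=11: days >= 26 and carrier in ('FedEx', 'DHL', 'Evri') → -40
ship_id=12: days >= 18 or weight_kg < 641 → -5
ship_id=13: ELSE → -1
ship_id=14: days >= 18 or weight_kg < 641 → -5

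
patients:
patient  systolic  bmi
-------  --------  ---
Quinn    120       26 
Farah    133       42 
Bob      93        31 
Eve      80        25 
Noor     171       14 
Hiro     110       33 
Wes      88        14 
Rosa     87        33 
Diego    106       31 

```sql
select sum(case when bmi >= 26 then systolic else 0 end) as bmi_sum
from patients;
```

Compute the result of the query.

patient=Quinn: ✓ → 120
patient=Farah: ✓ → 133
patient=Bob: ✓ → 93
patient=Eve: ✗
patient=Noor: ✗
patient=Hiro: ✓ → 110
patient=Wes: ✗
patient=Rosa: ✓ → 87
patient=Diego: ✓ → 106
bmi_sum = 120 + 133 + 93 + 110 + 87 + 106 = 649

649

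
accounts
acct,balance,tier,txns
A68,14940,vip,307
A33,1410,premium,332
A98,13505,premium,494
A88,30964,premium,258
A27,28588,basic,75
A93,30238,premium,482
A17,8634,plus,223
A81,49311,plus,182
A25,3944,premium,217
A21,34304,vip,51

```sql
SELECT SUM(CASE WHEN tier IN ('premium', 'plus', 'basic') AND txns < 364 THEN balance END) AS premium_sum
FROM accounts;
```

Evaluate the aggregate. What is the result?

acct=A68: ✗
acct=A33: ✓ → 1410
acct=A98: ✗
acct=A88: ✓ → 30964
acct=A27: ✓ → 28588
acct=A93: ✗
acct=A17: ✓ → 8634
acct=A81: ✓ → 49311
acct=A25: ✓ → 3944
acct=A21: ✗
premium_sum = 1410 + 30964 + 28588 + 8634 + 49311 + 3944 = 122851

122851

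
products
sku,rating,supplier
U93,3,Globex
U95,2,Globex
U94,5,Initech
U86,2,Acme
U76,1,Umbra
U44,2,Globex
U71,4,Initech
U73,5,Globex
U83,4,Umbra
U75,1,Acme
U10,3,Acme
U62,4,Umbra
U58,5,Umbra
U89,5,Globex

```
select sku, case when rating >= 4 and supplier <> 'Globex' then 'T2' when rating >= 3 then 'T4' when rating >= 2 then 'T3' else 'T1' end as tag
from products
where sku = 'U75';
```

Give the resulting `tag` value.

T1

sku = U75: rating=1, supplier=Acme.
rating >= 4 and supplier <> 'Globex' → false
rating >= 3 → false
rating >= 2 → false
No prior WHEN matched → ELSE → T1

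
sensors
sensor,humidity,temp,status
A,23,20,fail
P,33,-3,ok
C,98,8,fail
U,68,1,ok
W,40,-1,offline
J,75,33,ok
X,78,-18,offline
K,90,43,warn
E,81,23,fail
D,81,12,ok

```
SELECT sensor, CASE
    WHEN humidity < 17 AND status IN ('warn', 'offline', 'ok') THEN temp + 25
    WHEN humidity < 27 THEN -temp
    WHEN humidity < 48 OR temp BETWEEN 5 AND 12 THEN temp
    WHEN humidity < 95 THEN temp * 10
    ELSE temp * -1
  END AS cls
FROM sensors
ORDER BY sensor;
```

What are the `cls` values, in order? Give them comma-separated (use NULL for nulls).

-20, 8, 12, 230, 330, 430, -3, 10, -1, -180

sensor=A: humidity < 27 → -20
sensor=C: humidity < 48 OR temp BETWEEN 5 AND 12 → 8
sensor=D: humidity < 48 OR temp BETWEEN 5 AND 12 → 12
sensor=E: humidity < 95 → 230
sensor=J: humidity < 95 → 330
sensor=K: humidity < 95 → 430
sensor=P: humidity < 48 OR temp BETWEEN 5 AND 12 → -3
sensor=U: humidity < 95 → 10
sensor=W: humidity < 48 OR temp BETWEEN 5 AND 12 → -1
sensor=X: humidity < 95 → -180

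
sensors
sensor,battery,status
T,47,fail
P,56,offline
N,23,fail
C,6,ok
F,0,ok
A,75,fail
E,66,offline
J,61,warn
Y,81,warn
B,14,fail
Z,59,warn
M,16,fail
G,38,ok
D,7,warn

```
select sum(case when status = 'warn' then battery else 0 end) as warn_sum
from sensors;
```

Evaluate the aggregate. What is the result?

sensor=T: ✗
sensor=P: ✗
sensor=N: ✗
sensor=C: ✗
sensor=F: ✗
sensor=A: ✗
sensor=E: ✗
sensor=J: ✓ → 61
sensor=Y: ✓ → 81
sensor=B: ✗
sensor=Z: ✓ → 59
sensor=M: ✗
sensor=G: ✗
sensor=D: ✓ → 7
warn_sum = 61 + 81 + 59 + 7 = 208

208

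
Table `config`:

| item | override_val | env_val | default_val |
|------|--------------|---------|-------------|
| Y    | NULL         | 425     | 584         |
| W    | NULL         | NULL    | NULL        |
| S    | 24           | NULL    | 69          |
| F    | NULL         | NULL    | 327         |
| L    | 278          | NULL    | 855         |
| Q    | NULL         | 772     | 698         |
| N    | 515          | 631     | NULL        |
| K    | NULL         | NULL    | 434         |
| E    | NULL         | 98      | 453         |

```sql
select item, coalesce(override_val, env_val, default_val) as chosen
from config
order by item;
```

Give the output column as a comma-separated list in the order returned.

98, 327, 434, 278, 515, 772, 24, NULL, 425

item=E: override_val=NULL, env_val=98 → 98
item=F: override_val=NULL, env_val=NULL, default_val=327 → 327
item=K: override_val=NULL, env_val=NULL, default_val=434 → 434
item=L: override_val=278 → 278
item=N: override_val=515 → 515
item=Q: override_val=NULL, env_val=772 → 772
item=S: override_val=24 → 24
item=W: override_val=NULL, env_val=NULL, default_val=NULL (all NULL) → NULL
item=Y: override_val=NULL, env_val=425 → 425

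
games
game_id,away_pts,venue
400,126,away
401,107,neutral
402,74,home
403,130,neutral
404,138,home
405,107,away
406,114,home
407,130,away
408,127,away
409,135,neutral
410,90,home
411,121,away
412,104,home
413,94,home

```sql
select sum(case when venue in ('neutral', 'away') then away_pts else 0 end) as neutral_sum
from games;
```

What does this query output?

983

game_id=400: ✓ → 126
game_id=401: ✓ → 107
game_id=402: ✗
game_id=403: ✓ → 130
game_id=404: ✗
game_id=405: ✓ → 107
game_id=406: ✗
game_id=407: ✓ → 130
game_id=408: ✓ → 127
game_id=409: ✓ → 135
game_id=410: ✗
game_id=411: ✓ → 121
game_id=412: ✗
game_id=413: ✗
neutral_sum = 126 + 107 + 130 + 107 + 130 + 127 + 135 + 121 = 983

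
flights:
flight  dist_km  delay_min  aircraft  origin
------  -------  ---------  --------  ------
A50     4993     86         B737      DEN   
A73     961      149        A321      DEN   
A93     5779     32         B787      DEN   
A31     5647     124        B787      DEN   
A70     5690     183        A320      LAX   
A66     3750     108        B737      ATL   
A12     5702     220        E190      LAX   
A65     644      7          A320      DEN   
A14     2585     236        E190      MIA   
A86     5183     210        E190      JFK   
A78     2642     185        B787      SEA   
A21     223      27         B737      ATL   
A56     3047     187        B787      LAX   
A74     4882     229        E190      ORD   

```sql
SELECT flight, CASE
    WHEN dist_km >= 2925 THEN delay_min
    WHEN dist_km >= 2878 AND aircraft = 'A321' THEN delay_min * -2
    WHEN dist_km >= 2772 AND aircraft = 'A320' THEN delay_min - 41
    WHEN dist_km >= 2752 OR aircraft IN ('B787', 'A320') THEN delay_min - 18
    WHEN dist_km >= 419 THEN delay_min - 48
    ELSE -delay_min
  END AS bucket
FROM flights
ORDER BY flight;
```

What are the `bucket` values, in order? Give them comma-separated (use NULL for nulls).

flight=A12: dist_km >= 2925 → 220
flight=A14: dist_km >= 419 → 188
flight=A21: ELSE → -27
flight=A31: dist_km >= 2925 → 124
flight=A50: dist_km >= 2925 → 86
flight=A56: dist_km >= 2925 → 187
flight=A65: dist_km >= 2752 OR aircraft IN ('B787', 'A320') → -11
flight=A66: dist_km >= 2925 → 108
flight=A70: dist_km >= 2925 → 183
flight=A73: dist_km >= 419 → 101
flight=A74: dist_km >= 2925 → 229
flight=A78: dist_km >= 2752 OR aircraft IN ('B787', 'A320') → 167
flight=A86: dist_km >= 2925 → 210
flight=A93: dist_km >= 2925 → 32

220, 188, -27, 124, 86, 187, -11, 108, 183, 101, 229, 167, 210, 32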